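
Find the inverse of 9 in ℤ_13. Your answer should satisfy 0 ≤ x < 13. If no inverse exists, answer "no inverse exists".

3

Extended Euclidean algorithm:
13 = 1·9 + 4
9 = 2·4 + 1
4 = 4·1 + 0
Since gcd(9, 13) = 1, back-substitute to write 1 as a combination:
1 = 9 − 2·4
1 = −2·13 + 3·9
So 9·3 ≡ 1 (mod 13).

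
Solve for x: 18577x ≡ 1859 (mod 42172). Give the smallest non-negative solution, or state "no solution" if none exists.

First find gcd(18577, 42172):
42172 = 2·18577 + 5018
18577 = 3·5018 + 3523
5018 = 1·3523 + 1495
3523 = 2·1495 + 533
1495 = 2·533 + 429
533 = 1·429 + 104
429 = 4·104 + 13
104 = 8·13 + 0
gcd = 13 and 13 | 1859, so solutions exist. Divide through by 13: 1429x ≡ 143 (mod 3244).
Now find 1429⁻¹ mod 3244:
3244 = 2×1429 + 386
1429 = 3×386 + 271
386 = 1×271 + 115
271 = 2×115 + 41
115 = 2×41 + 33
41 = 1×33 + 8
33 = 4×8 + 1
8 = 8×1 + 0
Back-substitute:
1 = 33 − 4·8
1 = −4·41 + 5·33
1 = 5·115 − 14·41
1 = −14·271 + 33·115
1 = 33·386 − 47·271
1 = −47·1429 + 174·386
1 = 174·3244 − 395·1429
So 1429·(-395) ≡ 1 (mod 3244), i.e. 1429⁻¹ ≡ 2849.
Then x ≡ 2849·143 ≡ 1907 (mod 3244); the smallest non-negative solution is x = 1907.

1907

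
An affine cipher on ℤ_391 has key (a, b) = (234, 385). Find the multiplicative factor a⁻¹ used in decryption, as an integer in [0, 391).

259

Apply the Euclidean algorithm to 391 and 234:
391 = 1*234 + 157
234 = 1*157 + 77
157 = 2*77 + 3
77 = 25*3 + 2
3 = 1*2 + 1
2 = 2*1 + 0
The gcd is 1. Working backward:
1 = 3 − 2
1 = −77 + 26·3
1 = 26·157 − 53·77
1 = −53·234 + 79·157
1 = 79·391 − 132·234
Thus 234·(-132) ≡ 1 (mod 391); reducing, -132 mod 391 = 259.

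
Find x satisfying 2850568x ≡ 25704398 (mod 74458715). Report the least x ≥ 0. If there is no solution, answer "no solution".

516101

First find gcd(2850568, 74458715):
74458715 = 26×2850568 + 343947
2850568 = 8×343947 + 98992
343947 = 3×98992 + 46971
98992 = 2×46971 + 5050
46971 = 9×5050 + 1521
5050 = 3×1521 + 487
1521 = 3×487 + 60
487 = 8×60 + 7
60 = 8×7 + 4
7 = 1×4 + 3
4 = 1×3 + 1
3 = 3×1 + 0
gcd = 1, so a unique solution mod 74458715 exists.
Back-substitute for the Bézout coefficients:
1 = 4 − 3
1 = −7 + 2·4
1 = 2·60 − 17·7
1 = −17·487 + 138·60
1 = 138·1521 − 431·487
1 = −431·5050 + 1431·1521
1 = 1431·46971 − 13310·5050
1 = −13310·98992 + 28051·46971
1 = 28051·343947 − 97463·98992
1 = −97463·2850568 + 807755·343947
1 = 807755·74458715 − 21099093·2850568
So 2850568·(-21099093) ≡ 1 (mod 74458715), giving 2850568⁻¹ ≡ 53359622.
x ≡ 2850568⁻¹·25704398 ≡ 53359622·25704398 ≡ 516101 (mod 74458715).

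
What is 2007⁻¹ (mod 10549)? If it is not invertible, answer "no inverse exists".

gcd(10549, 2007) by repeated division:
10549 = 5·2007 + 514
2007 = 3·514 + 465
514 = 1·465 + 49
465 = 9·49 + 24
49 = 2·24 + 1
24 = 24·1 + 0
Since gcd(2007, 10549) = 1, back-substitute to write 1 as a combination:
1 = 49 − 2·24
1 = −2·465 + 19·49
1 = 19·514 − 21·465
1 = −21·2007 + 82·514
1 = 82·10549 − 431·2007
Hence 2007⁻¹ ≡ -431 ≡ 10118 (mod 10549).

10118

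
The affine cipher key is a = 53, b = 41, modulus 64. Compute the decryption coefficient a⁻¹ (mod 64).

29

Apply the Euclidean algorithm to 64 and 53:
64 = 1*53 + 11
53 = 4*11 + 9
11 = 1*9 + 2
9 = 4*2 + 1
2 = 2*1 + 0
gcd = 1, so the inverse exists. Back-substitute:
1 = 9 − 4·2
1 = −4·11 + 5·9
1 = 5·53 − 24·11
1 = −24·64 + 29·53
So 53·29 ≡ 1 (mod 64).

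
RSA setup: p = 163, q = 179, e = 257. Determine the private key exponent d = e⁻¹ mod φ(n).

9425

φ(n) = (p−1)(q−1) = 162·178 = 28836.
Need d with 257·d ≡ 1 (mod 28836). Apply the extended Euclidean algorithm:
28836 = 112*257 + 52
257 = 4*52 + 49
52 = 1*49 + 3
49 = 16*3 + 1
3 = 3*1 + 0
Back-substitute:
1 = 49 − 16·3
1 = −16·52 + 17·49
1 = 17·257 − 84·52
1 = −84·28836 + 9425·257
So 257·9425 ≡ 1 (mod 28836), hence d = 9425.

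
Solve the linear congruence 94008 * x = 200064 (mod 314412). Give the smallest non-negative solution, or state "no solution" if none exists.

First find gcd(94008, 314412):
314412 = 3*94008 + 32388
94008 = 2*32388 + 29232
32388 = 1*29232 + 3156
29232 = 9*3156 + 828
3156 = 3*828 + 672
828 = 1*672 + 156
672 = 4*156 + 48
156 = 3*48 + 12
48 = 4*12 + 0
gcd = 12 and 12 | 200064, so solutions exist. Divide through by 12: 7834x ≡ 16672 (mod 26201).
Now find 7834⁻¹ mod 26201:
26201 = 3*7834 + 2699
7834 = 2*2699 + 2436
2699 = 1*2436 + 263
2436 = 9*263 + 69
263 = 3*69 + 56
69 = 1*56 + 13
56 = 4*13 + 4
13 = 3*4 + 1
4 = 4*1 + 0
Back-substitute:
1 = 13 − 3·4
1 = −3·56 + 13·13
1 = 13·69 − 16·56
1 = −16·263 + 61·69
1 = 61·2436 − 565·263
1 = −565·2699 + 626·2436
1 = 626·7834 − 1817·2699
1 = −1817·26201 + 6077·7834
So 7834⁻¹ ≡ 6077 (mod 26201).
Then x ≡ 6077·16672 ≡ 22678 (mod 26201); the smallest non-negative solution is x = 22678.

22678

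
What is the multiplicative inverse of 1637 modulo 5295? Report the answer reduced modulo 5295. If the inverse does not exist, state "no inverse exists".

Apply the Euclidean algorithm to 5295 and 1637:
5295 = 3*1637 + 384
1637 = 4*384 + 101
384 = 3*101 + 81
101 = 1*81 + 20
81 = 4*20 + 1
20 = 20*1 + 0
Since gcd(1637, 5295) = 1, back-substitute to write 1 as a combination:
1 = 81 − 4·20
1 = −4·101 + 5·81
1 = 5·384 − 19·101
1 = −19·1637 + 81·384
1 = 81·5295 − 262·1637
So 1637·(-262) ≡ 1 (mod 5295), and -262 ≡ 5033 (mod 5295).

5033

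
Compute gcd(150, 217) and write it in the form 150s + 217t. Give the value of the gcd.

1

Apply Euclid's algorithm to 217 and 150:
217 = 1*150 + 67
150 = 2*67 + 16
67 = 4*16 + 3
16 = 5*3 + 1
3 = 3*1 + 0
gcd(150, 217) = 1.
Express as a combination:
1 = 16 − 5·3
1 = −5·67 + 21·16
1 = 21·150 − 47·67
1 = −47·217 + 68·150
So 1 = (-47)·217 + (68)·150.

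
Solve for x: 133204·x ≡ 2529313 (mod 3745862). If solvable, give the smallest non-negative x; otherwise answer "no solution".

no solution

gcd(133204, 3745862):
3745862 = 28·133204 + 16150
133204 = 8·16150 + 4004
16150 = 4·4004 + 134
4004 = 29·134 + 118
134 = 1·118 + 16
118 = 7·16 + 6
16 = 2·6 + 4
6 = 1·4 + 2
4 = 2·2 + 0
gcd = 2, but 2 ∤ 2529313, so the congruence has no solution.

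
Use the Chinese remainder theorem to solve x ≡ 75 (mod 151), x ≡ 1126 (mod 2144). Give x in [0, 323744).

Write x = 75 + 151·k. Then 151·k ≡ 1126 − 75 ≡ 1051 (mod 2144).
Need 151⁻¹ mod 2144. Extended Euclid on (2144, 151):
2144 = 14·151 + 30
151 = 5·30 + 1
30 = 30·1 + 0
Back-substitute:
1 = 151 − 5·30
1 = −5·2144 + 71·151
151⁻¹ ≡ 71 (mod 2144), so k ≡ 71·1051 ≡ 1725 (mod 2144).
x = 75 + 151·1725 = 260550.

260550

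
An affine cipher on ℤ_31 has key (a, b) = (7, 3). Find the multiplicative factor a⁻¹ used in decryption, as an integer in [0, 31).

9

gcd(31, 7) by repeated division:
31 = 4·7 + 3
7 = 2·3 + 1
3 = 3·1 + 0
Since gcd(7, 31) = 1, back-substitute to write 1 as a combination:
1 = 7 − 2·3
1 = −2·31 + 9·7
So 7·9 ≡ 1 (mod 31).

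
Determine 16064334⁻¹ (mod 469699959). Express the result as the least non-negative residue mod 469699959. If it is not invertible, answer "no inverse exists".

Euclidean algorithm on 469699959, 16064334:
469699959 = 29*16064334 + 3834273
16064334 = 4*3834273 + 727242
3834273 = 5*727242 + 198063
727242 = 3*198063 + 133053
198063 = 1*133053 + 65010
133053 = 2*65010 + 3033
65010 = 21*3033 + 1317
3033 = 2*1317 + 399
1317 = 3*399 + 120
399 = 3*120 + 39
120 = 3*39 + 3
39 = 13*3 + 0
gcd(16064334, 469699959) = 3 ≠ 1, so 16064334 has no multiplicative inverse modulo 469699959.

no inverse exists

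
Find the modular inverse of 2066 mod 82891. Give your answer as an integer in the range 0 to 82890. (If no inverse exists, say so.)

4293

Apply the Euclidean algorithm to 82891 and 2066:
82891 = 40*2066 + 251
2066 = 8*251 + 58
251 = 4*58 + 19
58 = 3*19 + 1
19 = 19*1 + 0
gcd = 1, so the inverse exists. Back-substitute:
1 = 58 − 3·19
1 = −3·251 + 13·58
1 = 13·2066 − 107·251
1 = −107·82891 + 4293·2066
So 2066·4293 ≡ 1 (mod 82891).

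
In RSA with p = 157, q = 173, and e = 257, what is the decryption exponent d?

4385

φ(n) = (p−1)(q−1) = 156·172 = 26832.
Need d with 257·d ≡ 1 (mod 26832). Apply the extended Euclidean algorithm:
26832 = 104·257 + 104
257 = 2·104 + 49
104 = 2·49 + 6
49 = 8·6 + 1
6 = 6·1 + 0
Back-substitute:
1 = 49 − 8·6
1 = −8·104 + 17·49
1 = 17·257 − 42·104
1 = −42·26832 + 4385·257
So 257·4385 ≡ 1 (mod 26832), hence d = 4385.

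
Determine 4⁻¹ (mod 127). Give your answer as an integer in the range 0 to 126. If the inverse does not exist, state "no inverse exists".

gcd(127, 4) by repeated division:
127 = 31*4 + 3
4 = 1*3 + 1
3 = 3*1 + 0
gcd = 1, so the inverse exists. Back-substitute:
1 = 4 − 3
1 = −127 + 32·4
So 4·32 ≡ 1 (mod 127).

32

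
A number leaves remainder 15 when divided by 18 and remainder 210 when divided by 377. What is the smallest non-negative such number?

5865

Write x = 15 + 18·k. Then 18·k ≡ 210 − 15 ≡ 195 (mod 377).
Need 18⁻¹ mod 377. Extended Euclid on (377, 18):
377 = 20*18 + 17
18 = 1*17 + 1
17 = 17*1 + 0
Back-substitute:
1 = 18 − 17
1 = −377 + 21·18
18⁻¹ ≡ 21 (mod 377), so k ≡ 21·195 ≡ 325 (mod 377).
x = 15 + 18·325 = 5865.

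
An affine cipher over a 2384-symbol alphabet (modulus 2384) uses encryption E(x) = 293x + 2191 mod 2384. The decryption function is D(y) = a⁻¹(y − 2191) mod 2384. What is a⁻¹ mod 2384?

Extended Euclidean algorithm:
2384 = 8·293 + 40
293 = 7·40 + 13
40 = 3·13 + 1
13 = 13·1 + 0
Since gcd(293, 2384) = 1, back-substitute to write 1 as a combination:
1 = 40 − 3·13
1 = −3·293 + 22·40
1 = 22·2384 − 179·293
Hence 293⁻¹ ≡ -179 ≡ 2205 (mod 2384).

2205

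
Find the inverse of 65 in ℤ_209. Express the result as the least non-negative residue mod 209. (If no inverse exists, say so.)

164

Apply the Euclidean algorithm to 209 and 65:
209 = 3*65 + 14
65 = 4*14 + 9
14 = 1*9 + 5
9 = 1*5 + 4
5 = 1*4 + 1
4 = 4*1 + 0
Since gcd(65, 209) = 1, back-substitute to write 1 as a combination:
1 = 5 − 4
1 = −9 + 2·5
1 = 2·14 − 3·9
1 = −3·65 + 14·14
1 = 14·209 − 45·65
So 65·(-45) ≡ 1 (mod 209), and -45 ≡ 164 (mod 209).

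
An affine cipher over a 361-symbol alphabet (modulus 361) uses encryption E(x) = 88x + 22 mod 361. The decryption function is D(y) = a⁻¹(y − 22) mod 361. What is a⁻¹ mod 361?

Extended Euclidean algorithm:
361 = 4×88 + 9
88 = 9×9 + 7
9 = 1×7 + 2
7 = 3×2 + 1
2 = 2×1 + 0
Since gcd(88, 361) = 1, back-substitute to write 1 as a combination:
1 = 7 − 3·2
1 = −3·9 + 4·7
1 = 4·88 − 39·9
1 = −39·361 + 160·88
So 88·160 ≡ 1 (mod 361).

160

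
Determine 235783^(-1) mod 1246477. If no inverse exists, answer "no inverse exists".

1072444

Run Euclid on (1246477, 235783):
1246477 = 5*235783 + 67562
235783 = 3*67562 + 33097
67562 = 2*33097 + 1368
33097 = 24*1368 + 265
1368 = 5*265 + 43
265 = 6*43 + 7
43 = 6*7 + 1
7 = 7*1 + 0
Since gcd(235783, 1246477) = 1, back-substitute to write 1 as a combination:
1 = 43 − 6·7
1 = −6·265 + 37·43
1 = 37·1368 − 191·265
1 = −191·33097 + 4621·1368
1 = 4621·67562 − 9433·33097
1 = −9433·235783 + 32920·67562
1 = 32920·1246477 − 174033·235783
Hence 235783⁻¹ ≡ -174033 ≡ 1072444 (mod 1246477).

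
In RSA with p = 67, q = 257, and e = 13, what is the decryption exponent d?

12997

φ(n) = (p−1)(q−1) = 66·256 = 16896.
Need d with 13·d ≡ 1 (mod 16896). Apply the extended Euclidean algorithm:
16896 = 1299·13 + 9
13 = 1·9 + 4
9 = 2·4 + 1
4 = 4·1 + 0
Back-substitute:
1 = 9 − 2·4
1 = −2·13 + 3·9
1 = 3·16896 − 3899·13
So 13·(-3899) ≡ 1 (mod 16896), hence d ≡ -3899 ≡ 12997 (mod 16896).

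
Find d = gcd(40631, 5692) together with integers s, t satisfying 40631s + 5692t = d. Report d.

Apply Euclid's algorithm to 40631 and 5692:
40631 = 7·5692 + 787
5692 = 7·787 + 183
787 = 4·183 + 55
183 = 3·55 + 18
55 = 3·18 + 1
18 = 18·1 + 0
gcd(40631, 5692) = 1.
Back-substituting:
1 = 55 − 3·18
1 = −3·183 + 10·55
1 = 10·787 − 43·183
1 = −43·5692 + 311·787
1 = 311·40631 − 2220·5692
So 1 = (311)·40631 + (-2220)·5692.

1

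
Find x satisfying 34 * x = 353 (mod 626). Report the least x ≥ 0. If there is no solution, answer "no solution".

gcd(34, 626):
626 = 18·34 + 14
34 = 2·14 + 6
14 = 2·6 + 2
6 = 3·2 + 0
gcd = 2, but 2 ∤ 353, so the congruence has no solution.

no solution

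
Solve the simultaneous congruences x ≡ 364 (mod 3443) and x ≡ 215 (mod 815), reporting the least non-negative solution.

Write x = 364 + 3443·k. Then 3443·k ≡ 215 − 364 ≡ 666 (mod 815).
Need 3443⁻¹ mod 815. Extended Euclid on (815, 183):
815 = 4×183 + 83
183 = 2×83 + 17
83 = 4×17 + 15
17 = 1×15 + 2
15 = 7×2 + 1
2 = 2×1 + 0
Back-substitute:
1 = 15 − 7·2
1 = −7·17 + 8·15
1 = 8·83 − 39·17
1 = −39·183 + 86·83
1 = 86·815 − 383·183
3443⁻¹ ≡ 432 (mod 815), so k ≡ 432·666 ≡ 17 (mod 815).
x = 364 + 3443·17 = 58895.

58895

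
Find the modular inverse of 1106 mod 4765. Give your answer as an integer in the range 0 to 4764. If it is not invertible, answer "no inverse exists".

2641

gcd(4765, 1106) by repeated division:
4765 = 4·1106 + 341
1106 = 3·341 + 83
341 = 4·83 + 9
83 = 9·9 + 2
9 = 4·2 + 1
2 = 2·1 + 0
Since gcd(1106, 4765) = 1, back-substitute to write 1 as a combination:
1 = 9 − 4·2
1 = −4·83 + 37·9
1 = 37·341 − 152·83
1 = −152·1106 + 493·341
1 = 493·4765 − 2124·1106
So 1106·(-2124) ≡ 1 (mod 4765), and -2124 ≡ 2641 (mod 4765).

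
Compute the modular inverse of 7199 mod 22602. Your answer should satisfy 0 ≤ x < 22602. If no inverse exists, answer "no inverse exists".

Apply the Euclidean algorithm to 22602 and 7199:
22602 = 3×7199 + 1005
7199 = 7×1005 + 164
1005 = 6×164 + 21
164 = 7×21 + 17
21 = 1×17 + 4
17 = 4×4 + 1
4 = 4×1 + 0
The gcd is 1. Working backward:
1 = 17 − 4·4
1 = −4·21 + 5·17
1 = 5·164 − 39·21
1 = −39·1005 + 239·164
1 = 239·7199 − 1712·1005
1 = −1712·22602 + 5375·7199
So 7199·5375 ≡ 1 (mod 22602).

5375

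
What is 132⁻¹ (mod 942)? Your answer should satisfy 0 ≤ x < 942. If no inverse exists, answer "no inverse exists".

no inverse exists

Compute gcd(132, 942):
942 = 7*132 + 18
132 = 7*18 + 6
18 = 3*6 + 0
The gcd is 6, not 1, hence no inverse exists.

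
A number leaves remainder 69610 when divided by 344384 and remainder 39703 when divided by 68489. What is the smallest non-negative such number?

Write x = 69610 + 344384·k. Then 344384·k ≡ 39703 − 69610 ≡ 38582 (mod 68489).
Need 344384⁻¹ mod 68489. Extended Euclid on (68489, 1939):
68489 = 35×1939 + 624
1939 = 3×624 + 67
624 = 9×67 + 21
67 = 3×21 + 4
21 = 5×4 + 1
4 = 4×1 + 0
Back-substitute:
1 = 21 − 5·4
1 = −5·67 + 16·21
1 = 16·624 − 149·67
1 = −149·1939 + 463·624
1 = 463·68489 − 16354·1939
344384⁻¹ ≡ 52135 (mod 68489), so k ≡ 52135·38582 ≡ 19129 (mod 68489).
x = 69610 + 344384·19129 = 6587791146.

6587791146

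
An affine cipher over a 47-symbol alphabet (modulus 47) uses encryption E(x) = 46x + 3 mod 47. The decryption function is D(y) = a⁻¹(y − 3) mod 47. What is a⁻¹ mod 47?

Extended Euclidean algorithm:
47 = 1×46 + 1
46 = 46×1 + 0
The gcd is 1. Working backward:
1 = 47 − 46
Hence 46⁻¹ ≡ -1 ≡ 46 (mod 47).

46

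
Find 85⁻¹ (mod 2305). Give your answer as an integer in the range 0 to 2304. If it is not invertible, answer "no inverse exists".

no inverse exists

Euclidean algorithm on 2305, 85:
2305 = 27·85 + 10
85 = 8·10 + 5
10 = 2·5 + 0
gcd(85, 2305) = 5 ≠ 1, so 85 has no multiplicative inverse modulo 2305.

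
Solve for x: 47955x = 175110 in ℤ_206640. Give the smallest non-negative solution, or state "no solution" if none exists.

10466

First find gcd(47955, 206640):
206640 = 4·47955 + 14820
47955 = 3·14820 + 3495
14820 = 4·3495 + 840
3495 = 4·840 + 135
840 = 6·135 + 30
135 = 4·30 + 15
30 = 2·15 + 0
gcd = 15 and 15 | 175110, so solutions exist. Divide through by 15: 3197x ≡ 11674 (mod 13776).
Now find 3197⁻¹ mod 13776:
13776 = 4×3197 + 988
3197 = 3×988 + 233
988 = 4×233 + 56
233 = 4×56 + 9
56 = 6×9 + 2
9 = 4×2 + 1
2 = 2×1 + 0
Back-substitute:
1 = 9 − 4·2
1 = −4·56 + 25·9
1 = 25·233 − 104·56
1 = −104·988 + 441·233
1 = 441·3197 − 1427·988
1 = −1427·13776 + 6149·3197
So 3197⁻¹ ≡ 6149 (mod 13776).
Then x ≡ 6149·11674 ≡ 10466 (mod 13776); the smallest non-negative solution is x = 10466.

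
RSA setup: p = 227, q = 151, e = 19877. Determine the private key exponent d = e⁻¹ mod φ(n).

16313

φ(n) = (p−1)(q−1) = 226·150 = 33900.
Need d with 19877·d ≡ 1 (mod 33900). Apply the extended Euclidean algorithm:
33900 = 1*19877 + 14023
19877 = 1*14023 + 5854
14023 = 2*5854 + 2315
5854 = 2*2315 + 1224
2315 = 1*1224 + 1091
1224 = 1*1091 + 133
1091 = 8*133 + 27
133 = 4*27 + 25
27 = 1*25 + 2
25 = 12*2 + 1
2 = 2*1 + 0
Back-substitute:
1 = 25 − 12·2
1 = −12·27 + 13·25
1 = 13·133 − 64·27
1 = −64·1091 + 525·133
1 = 525·1224 − 589·1091
1 = −589·2315 + 1114·1224
1 = 1114·5854 − 2817·2315
1 = −2817·14023 + 6748·5854
1 = 6748·19877 − 9565·14023
1 = −9565·33900 + 16313·19877
So 19877·16313 ≡ 1 (mod 33900), hence d = 16313.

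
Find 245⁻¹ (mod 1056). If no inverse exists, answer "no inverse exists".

gcd(1056, 245) by repeated division:
1056 = 4×245 + 76
245 = 3×76 + 17
76 = 4×17 + 8
17 = 2×8 + 1
8 = 8×1 + 0
gcd = 1, so the inverse exists. Back-substitute:
1 = 17 − 2·8
1 = −2·76 + 9·17
1 = 9·245 − 29·76
1 = −29·1056 + 125·245
So 245·125 ≡ 1 (mod 1056).

125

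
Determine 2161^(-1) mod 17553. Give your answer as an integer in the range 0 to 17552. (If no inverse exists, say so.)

Apply the Euclidean algorithm to 17553 and 2161:
17553 = 8×2161 + 265
2161 = 8×265 + 41
265 = 6×41 + 19
41 = 2×19 + 3
19 = 6×3 + 1
3 = 3×1 + 0
gcd = 1, so the inverse exists. Back-substitute:
1 = 19 − 6·3
1 = −6·41 + 13·19
1 = 13·265 − 84·41
1 = −84·2161 + 685·265
1 = 685·17553 − 5564·2161
Thus 2161·(-5564) ≡ 1 (mod 17553); reducing, -5564 mod 17553 = 11989.

11989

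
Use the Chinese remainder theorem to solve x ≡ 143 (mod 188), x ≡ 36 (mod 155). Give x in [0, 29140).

Write x = 143 + 188·k. Then 188·k ≡ 36 − 143 ≡ 48 (mod 155).
Need 188⁻¹ mod 155. Extended Euclid on (155, 33):
155 = 4·33 + 23
33 = 1·23 + 10
23 = 2·10 + 3
10 = 3·3 + 1
3 = 3·1 + 0
Back-substitute:
1 = 10 − 3·3
1 = −3·23 + 7·10
1 = 7·33 − 10·23
1 = −10·155 + 47·33
188⁻¹ ≡ 47 (mod 155), so k ≡ 47·48 ≡ 86 (mod 155).
x = 143 + 188·86 = 16311.

16311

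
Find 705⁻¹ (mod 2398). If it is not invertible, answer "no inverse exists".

Extended Euclidean algorithm:
2398 = 3*705 + 283
705 = 2*283 + 139
283 = 2*139 + 5
139 = 27*5 + 4
5 = 1*4 + 1
4 = 4*1 + 0
The gcd is 1. Working backward:
1 = 5 − 4
1 = −139 + 28·5
1 = 28·283 − 57·139
1 = −57·705 + 142·283
1 = 142·2398 − 483·705
Thus 705·(-483) ≡ 1 (mod 2398); reducing, -483 mod 2398 = 1915.

1915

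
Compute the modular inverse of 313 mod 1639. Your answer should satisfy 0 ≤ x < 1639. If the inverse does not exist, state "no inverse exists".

Apply the Euclidean algorithm to 1639 and 313:
1639 = 5·313 + 74
313 = 4·74 + 17
74 = 4·17 + 6
17 = 2·6 + 5
6 = 1·5 + 1
5 = 5·1 + 0
The gcd is 1. Working backward:
1 = 6 − 5
1 = −17 + 3·6
1 = 3·74 − 13·17
1 = −13·313 + 55·74
1 = 55·1639 − 288·313
So 313·(-288) ≡ 1 (mod 1639), and -288 ≡ 1351 (mod 1639).

1351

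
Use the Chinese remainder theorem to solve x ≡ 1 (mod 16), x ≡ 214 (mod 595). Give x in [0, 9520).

Write x = 1 + 16·k. Then 16·k ≡ 214 − 1 ≡ 213 (mod 595).
Need 16⁻¹ mod 595. Extended Euclid on (595, 16):
595 = 37×16 + 3
16 = 5×3 + 1
3 = 3×1 + 0
Back-substitute:
1 = 16 − 5·3
1 = −5·595 + 186·16
16⁻¹ ≡ 186 (mod 595), so k ≡ 186·213 ≡ 348 (mod 595).
x = 1 + 16·348 = 5569.

5569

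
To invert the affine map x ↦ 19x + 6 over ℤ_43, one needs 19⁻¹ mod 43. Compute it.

34

Extended Euclidean algorithm:
43 = 2·19 + 5
19 = 3·5 + 4
5 = 1·4 + 1
4 = 4·1 + 0
Since gcd(19, 43) = 1, back-substitute to write 1 as a combination:
1 = 5 − 4
1 = −19 + 4·5
1 = 4·43 − 9·19
Hence 19⁻¹ ≡ -9 ≡ 34 (mod 43).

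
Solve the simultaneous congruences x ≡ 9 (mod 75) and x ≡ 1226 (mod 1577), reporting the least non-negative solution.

Write x = 9 + 75·k. Then 75·k ≡ 1226 − 9 ≡ 1217 (mod 1577).
Need 75⁻¹ mod 1577. Extended Euclid on (1577, 75):
1577 = 21*75 + 2
75 = 37*2 + 1
2 = 2*1 + 0
Back-substitute:
1 = 75 − 37·2
1 = −37·1577 + 778·75
75⁻¹ ≡ 778 (mod 1577), so k ≡ 778·1217 ≡ 626 (mod 1577).
x = 9 + 75·626 = 46959.

46959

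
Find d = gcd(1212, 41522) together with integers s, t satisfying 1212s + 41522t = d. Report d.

2

Apply Euclid's algorithm to 41522 and 1212:
41522 = 34·1212 + 314
1212 = 3·314 + 270
314 = 1·270 + 44
270 = 6·44 + 6
44 = 7·6 + 2
6 = 3·2 + 0
gcd(1212, 41522) = 2.
Working backward:
2 = 44 − 7·6
2 = −7·270 + 43·44
2 = 43·314 − 50·270
2 = −50·1212 + 193·314
2 = 193·41522 − 6612·1212
So 2 = (193)·41522 + (-6612)·1212.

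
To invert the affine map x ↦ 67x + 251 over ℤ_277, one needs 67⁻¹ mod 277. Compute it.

215

Extended Euclidean algorithm:
277 = 4*67 + 9
67 = 7*9 + 4
9 = 2*4 + 1
4 = 4*1 + 0
The gcd is 1. Working backward:
1 = 9 − 2·4
1 = −2·67 + 15·9
1 = 15·277 − 62·67
Thus 67·(-62) ≡ 1 (mod 277); reducing, -62 mod 277 = 215.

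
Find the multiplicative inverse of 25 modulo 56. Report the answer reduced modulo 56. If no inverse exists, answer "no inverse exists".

9

gcd(56, 25) by repeated division:
56 = 2*25 + 6
25 = 4*6 + 1
6 = 6*1 + 0
gcd = 1, so the inverse exists. Back-substitute:
1 = 25 − 4·6
1 = −4·56 + 9·25
So 25·9 ≡ 1 (mod 56).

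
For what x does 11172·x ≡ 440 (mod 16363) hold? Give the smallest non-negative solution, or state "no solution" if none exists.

10358

First find gcd(11172, 16363):
16363 = 1·11172 + 5191
11172 = 2·5191 + 790
5191 = 6·790 + 451
790 = 1·451 + 339
451 = 1·339 + 112
339 = 3·112 + 3
112 = 37·3 + 1
3 = 3·1 + 0
gcd = 1, so a unique solution mod 16363 exists.
Back-substitute for the Bézout coefficients:
1 = 112 − 37·3
1 = −37·339 + 112·112
1 = 112·451 − 149·339
1 = −149·790 + 261·451
1 = 261·5191 − 1715·790
1 = −1715·11172 + 3691·5191
1 = 3691·16363 − 5406·11172
So 11172·(-5406) ≡ 1 (mod 16363), giving 11172⁻¹ ≡ 10957.
x ≡ 11172⁻¹·440 ≡ 10957·440 ≡ 10358 (mod 16363).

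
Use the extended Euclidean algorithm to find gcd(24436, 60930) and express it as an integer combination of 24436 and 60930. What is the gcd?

Euclidean algorithm:
60930 = 2·24436 + 12058
24436 = 2·12058 + 320
12058 = 37·320 + 218
320 = 1·218 + 102
218 = 2·102 + 14
102 = 7·14 + 4
14 = 3·4 + 2
4 = 2·2 + 0
gcd(24436, 60930) = 2.
Express as a combination:
2 = 14 − 3·4
2 = −3·102 + 22·14
2 = 22·218 − 47·102
2 = −47·320 + 69·218
2 = 69·12058 − 2600·320
2 = −2600·24436 + 5269·12058
2 = 5269·60930 − 13138·24436
So 2 = (5269)·60930 + (-13138)·24436.

2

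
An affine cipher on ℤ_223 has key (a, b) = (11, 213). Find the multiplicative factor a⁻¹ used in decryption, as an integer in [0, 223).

142

Extended Euclidean algorithm:
223 = 20*11 + 3
11 = 3*3 + 2
3 = 1*2 + 1
2 = 2*1 + 0
The gcd is 1. Working backward:
1 = 3 − 2
1 = −11 + 4·3
1 = 4·223 − 81·11
Thus 11·(-81) ≡ 1 (mod 223); reducing, -81 mod 223 = 142.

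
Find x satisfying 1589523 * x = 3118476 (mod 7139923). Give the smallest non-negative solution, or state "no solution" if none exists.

5985026

First find gcd(1589523, 7139923):
7139923 = 4*1589523 + 781831
1589523 = 2*781831 + 25861
781831 = 30*25861 + 6001
25861 = 4*6001 + 1857
6001 = 3*1857 + 430
1857 = 4*430 + 137
430 = 3*137 + 19
137 = 7*19 + 4
19 = 4*4 + 3
4 = 1*3 + 1
3 = 3*1 + 0
gcd = 1, so a unique solution mod 7139923 exists.
Back-substitute for the Bézout coefficients:
1 = 4 − 3
1 = −19 + 5·4
1 = 5·137 − 36·19
1 = −36·430 + 113·137
1 = 113·1857 − 488·430
1 = −488·6001 + 1577·1857
1 = 1577·25861 − 6796·6001
1 = −6796·781831 + 205457·25861
1 = 205457·1589523 − 417710·781831
1 = −417710·7139923 + 1876297·1589523
So 1589523·(1876297) ≡ 1 (mod 7139923), giving 1589523⁻¹ ≡ 1876297.
x ≡ 1589523⁻¹·3118476 ≡ 1876297·3118476 ≡ 5985026 (mod 7139923).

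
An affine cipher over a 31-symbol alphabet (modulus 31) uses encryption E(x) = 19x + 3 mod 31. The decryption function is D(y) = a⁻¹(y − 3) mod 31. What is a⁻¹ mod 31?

18

Run Euclid on (31, 19):
31 = 1×19 + 12
19 = 1×12 + 7
12 = 1×7 + 5
7 = 1×5 + 2
5 = 2×2 + 1
2 = 2×1 + 0
The gcd is 1. Working backward:
1 = 5 − 2·2
1 = −2·7 + 3·5
1 = 3·12 − 5·7
1 = −5·19 + 8·12
1 = 8·31 − 13·19
Thus 19·(-13) ≡ 1 (mod 31); reducing, -13 mod 31 = 18.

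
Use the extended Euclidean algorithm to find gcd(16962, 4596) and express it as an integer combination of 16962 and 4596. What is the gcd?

6

Apply Euclid's algorithm to 16962 and 4596:
16962 = 3*4596 + 3174
4596 = 1*3174 + 1422
3174 = 2*1422 + 330
1422 = 4*330 + 102
330 = 3*102 + 24
102 = 4*24 + 6
24 = 4*6 + 0
gcd(16962, 4596) = 6.
Working backward:
6 = 102 − 4·24
6 = −4·330 + 13·102
6 = 13·1422 − 56·330
6 = −56·3174 + 125·1422
6 = 125·4596 − 181·3174
6 = −181·16962 + 668·4596
So 6 = (-181)·16962 + (668)·4596.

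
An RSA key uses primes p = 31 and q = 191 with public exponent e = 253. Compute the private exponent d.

5317

φ(n) = (p−1)(q−1) = 30·190 = 5700.
Need d with 253·d ≡ 1 (mod 5700). Apply the extended Euclidean algorithm:
5700 = 22*253 + 134
253 = 1*134 + 119
134 = 1*119 + 15
119 = 7*15 + 14
15 = 1*14 + 1
14 = 14*1 + 0
Back-substitute:
1 = 15 − 14
1 = −119 + 8·15
1 = 8·134 − 9·119
1 = −9·253 + 17·134
1 = 17·5700 − 383·253
So 253·(-383) ≡ 1 (mod 5700), hence d ≡ -383 ≡ 5317 (mod 5700).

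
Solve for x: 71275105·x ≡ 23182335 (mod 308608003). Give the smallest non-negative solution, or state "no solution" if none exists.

19479036

First find gcd(71275105, 308608003):
308608003 = 4·71275105 + 23507583
71275105 = 3·23507583 + 752356
23507583 = 31·752356 + 184547
752356 = 4·184547 + 14168
184547 = 13·14168 + 363
14168 = 39·363 + 11
363 = 33·11 + 0
gcd = 11 and 11 | 23182335, so solutions exist. Divide through by 11: 6479555x ≡ 2107485 (mod 28055273).
Now find 6479555⁻¹ mod 28055273:
28055273 = 4×6479555 + 2137053
6479555 = 3×2137053 + 68396
2137053 = 31×68396 + 16777
68396 = 4×16777 + 1288
16777 = 13×1288 + 33
1288 = 39×33 + 1
33 = 33×1 + 0
Back-substitute:
1 = 1288 − 39·33
1 = −39·16777 + 508·1288
1 = 508·68396 − 2071·16777
1 = −2071·2137053 + 64709·68396
1 = 64709·6479555 − 196198·2137053
1 = −196198·28055273 + 849501·6479555
So 6479555⁻¹ ≡ 849501 (mod 28055273).
Then x ≡ 849501·2107485 ≡ 19479036 (mod 28055273); the smallest non-negative solution is x = 19479036.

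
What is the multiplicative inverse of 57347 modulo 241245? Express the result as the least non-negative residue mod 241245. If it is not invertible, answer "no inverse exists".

56888

Extended Euclidean algorithm:
241245 = 4*57347 + 11857
57347 = 4*11857 + 9919
11857 = 1*9919 + 1938
9919 = 5*1938 + 229
1938 = 8*229 + 106
229 = 2*106 + 17
106 = 6*17 + 4
17 = 4*4 + 1
4 = 4*1 + 0
The gcd is 1. Working backward:
1 = 17 − 4·4
1 = −4·106 + 25·17
1 = 25·229 − 54·106
1 = −54·1938 + 457·229
1 = 457·9919 − 2339·1938
1 = −2339·11857 + 2796·9919
1 = 2796·57347 − 13523·11857
1 = −13523·241245 + 56888·57347
So 57347·56888 ≡ 1 (mod 241245).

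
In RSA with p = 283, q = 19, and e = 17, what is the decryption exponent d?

1493

φ(n) = (p−1)(q−1) = 282·18 = 5076.
Need d with 17·d ≡ 1 (mod 5076). Apply the extended Euclidean algorithm:
5076 = 298×17 + 10
17 = 1×10 + 7
10 = 1×7 + 3
7 = 2×3 + 1
3 = 3×1 + 0
Back-substitute:
1 = 7 − 2·3
1 = −2·10 + 3·7
1 = 3·17 − 5·10
1 = −5·5076 + 1493·17
So 17·1493 ≡ 1 (mod 5076), hence d = 1493.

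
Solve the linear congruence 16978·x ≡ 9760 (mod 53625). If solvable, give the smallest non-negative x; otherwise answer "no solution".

gcd(16978, 53625):
53625 = 3×16978 + 2691
16978 = 6×2691 + 832
2691 = 3×832 + 195
832 = 4×195 + 52
195 = 3×52 + 39
52 = 1×39 + 13
39 = 3×13 + 0
gcd = 13, but 13 ∤ 9760, so the congruence has no solution.

no solution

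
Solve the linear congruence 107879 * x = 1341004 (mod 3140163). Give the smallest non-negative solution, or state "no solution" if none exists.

2094056

First find gcd(107879, 3140163):
3140163 = 29·107879 + 11672
107879 = 9·11672 + 2831
11672 = 4·2831 + 348
2831 = 8·348 + 47
348 = 7·47 + 19
47 = 2·19 + 9
19 = 2·9 + 1
9 = 9·1 + 0
gcd = 1, so a unique solution mod 3140163 exists.
Back-substitute for the Bézout coefficients:
1 = 19 − 2·9
1 = −2·47 + 5·19
1 = 5·348 − 37·47
1 = −37·2831 + 301·348
1 = 301·11672 − 1241·2831
1 = −1241·107879 + 11470·11672
1 = 11470·3140163 − 333871·107879
So 107879·(-333871) ≡ 1 (mod 3140163), giving 107879⁻¹ ≡ 2806292.
x ≡ 107879⁻¹·1341004 ≡ 2806292·1341004 ≡ 2094056 (mod 3140163).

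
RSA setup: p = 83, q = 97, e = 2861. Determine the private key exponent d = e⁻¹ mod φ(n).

φ(n) = (p−1)(q−1) = 82·96 = 7872.
Need d with 2861·d ≡ 1 (mod 7872). Apply the extended Euclidean algorithm:
7872 = 2·2861 + 2150
2861 = 1·2150 + 711
2150 = 3·711 + 17
711 = 41·17 + 14
17 = 1·14 + 3
14 = 4·3 + 2
3 = 1·2 + 1
2 = 2·1 + 0
Back-substitute:
1 = 3 − 2
1 = −14 + 5·3
1 = 5·17 − 6·14
1 = −6·711 + 251·17
1 = 251·2150 − 759·711
1 = −759·2861 + 1010·2150
1 = 1010·7872 − 2779·2861
So 2861·(-2779) ≡ 1 (mod 7872), hence d ≡ -2779 ≡ 5093 (mod 7872).

5093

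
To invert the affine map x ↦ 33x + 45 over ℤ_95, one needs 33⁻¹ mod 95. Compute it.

Apply the Euclidean algorithm to 95 and 33:
95 = 2·33 + 29
33 = 1·29 + 4
29 = 7·4 + 1
4 = 4·1 + 0
The gcd is 1. Working backward:
1 = 29 − 7·4
1 = −7·33 + 8·29
1 = 8·95 − 23·33
So 33·(-23) ≡ 1 (mod 95), and -23 ≡ 72 (mod 95).

72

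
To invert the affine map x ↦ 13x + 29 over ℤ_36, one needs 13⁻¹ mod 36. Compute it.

Apply the Euclidean algorithm to 36 and 13:
36 = 2×13 + 10
13 = 1×10 + 3
10 = 3×3 + 1
3 = 3×1 + 0
gcd = 1, so the inverse exists. Back-substitute:
1 = 10 − 3·3
1 = −3·13 + 4·10
1 = 4·36 − 11·13
Thus 13·(-11) ≡ 1 (mod 36); reducing, -11 mod 36 = 25.

25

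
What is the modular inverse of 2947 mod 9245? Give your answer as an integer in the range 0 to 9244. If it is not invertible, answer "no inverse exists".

gcd(9245, 2947) by repeated division:
9245 = 3*2947 + 404
2947 = 7*404 + 119
404 = 3*119 + 47
119 = 2*47 + 25
47 = 1*25 + 22
25 = 1*22 + 3
22 = 7*3 + 1
3 = 3*1 + 0
gcd = 1, so the inverse exists. Back-substitute:
1 = 22 − 7·3
1 = −7·25 + 8·22
1 = 8·47 − 15·25
1 = −15·119 + 38·47
1 = 38·404 − 129·119
1 = −129·2947 + 941·404
1 = 941·9245 − 2952·2947
So 2947·(-2952) ≡ 1 (mod 9245), and -2952 ≡ 6293 (mod 9245).

6293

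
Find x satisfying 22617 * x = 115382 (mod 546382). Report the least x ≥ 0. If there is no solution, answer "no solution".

368270

First find gcd(22617, 546382):
546382 = 24×22617 + 3574
22617 = 6×3574 + 1173
3574 = 3×1173 + 55
1173 = 21×55 + 18
55 = 3×18 + 1
18 = 18×1 + 0
gcd = 1, so a unique solution mod 546382 exists.
Back-substitute for the Bézout coefficients:
1 = 55 − 3·18
1 = −3·1173 + 64·55
1 = 64·3574 − 195·1173
1 = −195·22617 + 1234·3574
1 = 1234·546382 − 29811·22617
So 22617·(-29811) ≡ 1 (mod 546382), giving 22617⁻¹ ≡ 516571.
x ≡ 22617⁻¹·115382 ≡ 516571·115382 ≡ 368270 (mod 546382).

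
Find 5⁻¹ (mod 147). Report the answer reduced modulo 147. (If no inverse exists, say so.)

59

Apply the Euclidean algorithm to 147 and 5:
147 = 29*5 + 2
5 = 2*2 + 1
2 = 2*1 + 0
Since gcd(5, 147) = 1, back-substitute to write 1 as a combination:
1 = 5 − 2·2
1 = −2·147 + 59·5
So 5·59 ≡ 1 (mod 147).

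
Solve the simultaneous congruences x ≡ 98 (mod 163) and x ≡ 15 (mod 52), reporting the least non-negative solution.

Write x = 98 + 163·k. Then 163·k ≡ 15 − 98 ≡ 21 (mod 52).
Need 163⁻¹ mod 52. Extended Euclid on (52, 7):
52 = 7*7 + 3
7 = 2*3 + 1
3 = 3*1 + 0
Back-substitute:
1 = 7 − 2·3
1 = −2·52 + 15·7
163⁻¹ ≡ 15 (mod 52), so k ≡ 15·21 ≡ 3 (mod 52).
x = 98 + 163·3 = 587.

587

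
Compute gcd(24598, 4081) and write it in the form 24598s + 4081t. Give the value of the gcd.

Euclidean algorithm:
24598 = 6·4081 + 112
4081 = 36·112 + 49
112 = 2·49 + 14
49 = 3·14 + 7
14 = 2·7 + 0
gcd(24598, 4081) = 7.
Back-substituting:
7 = 49 − 3·14
7 = −3·112 + 7·49
7 = 7·4081 − 255·112
7 = −255·24598 + 1537·4081
So 7 = (-255)·24598 + (1537)·4081.

7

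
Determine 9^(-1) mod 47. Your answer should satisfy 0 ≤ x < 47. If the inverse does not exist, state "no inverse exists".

Extended Euclidean algorithm:
47 = 5*9 + 2
9 = 4*2 + 1
2 = 2*1 + 0
gcd = 1, so the inverse exists. Back-substitute:
1 = 9 − 4·2
1 = −4·47 + 21·9
So 9·21 ≡ 1 (mod 47).

21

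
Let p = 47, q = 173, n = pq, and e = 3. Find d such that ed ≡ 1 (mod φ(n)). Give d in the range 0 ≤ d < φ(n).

φ(n) = (p−1)(q−1) = 46·172 = 7912.
Need d with 3·d ≡ 1 (mod 7912). Apply the extended Euclidean algorithm:
7912 = 2637·3 + 1
3 = 3·1 + 0
Back-substitute:
1 = 7912 − 2637·3
So 3·(-2637) ≡ 1 (mod 7912), hence d ≡ -2637 ≡ 5275 (mod 7912).

5275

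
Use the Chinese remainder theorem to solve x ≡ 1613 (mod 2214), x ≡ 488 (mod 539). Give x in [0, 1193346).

Write x = 1613 + 2214·k. Then 2214·k ≡ 488 − 1613 ≡ 492 (mod 539).
Need 2214⁻¹ mod 539. Extended Euclid on (539, 58):
539 = 9·58 + 17
58 = 3·17 + 7
17 = 2·7 + 3
7 = 2·3 + 1
3 = 3·1 + 0
Back-substitute:
1 = 7 − 2·3
1 = −2·17 + 5·7
1 = 5·58 − 17·17
1 = −17·539 + 158·58
2214⁻¹ ≡ 158 (mod 539), so k ≡ 158·492 ≡ 120 (mod 539).
x = 1613 + 2214·120 = 267293.

267293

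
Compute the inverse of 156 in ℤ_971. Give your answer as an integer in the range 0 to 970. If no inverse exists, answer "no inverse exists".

305

Run Euclid on (971, 156):
971 = 6·156 + 35
156 = 4·35 + 16
35 = 2·16 + 3
16 = 5·3 + 1
3 = 3·1 + 0
gcd = 1, so the inverse exists. Back-substitute:
1 = 16 − 5·3
1 = −5·35 + 11·16
1 = 11·156 − 49·35
1 = −49·971 + 305·156
So 156·305 ≡ 1 (mod 971).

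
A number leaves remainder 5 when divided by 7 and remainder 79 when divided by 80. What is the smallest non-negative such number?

159

Write x = 5 + 7·k. Then 7·k ≡ 79 − 5 ≡ 74 (mod 80).
Need 7⁻¹ mod 80. Extended Euclid on (80, 7):
80 = 11*7 + 3
7 = 2*3 + 1
3 = 3*1 + 0
Back-substitute:
1 = 7 − 2·3
1 = −2·80 + 23·7
7⁻¹ ≡ 23 (mod 80), so k ≡ 23·74 ≡ 22 (mod 80).
x = 5 + 7·22 = 159.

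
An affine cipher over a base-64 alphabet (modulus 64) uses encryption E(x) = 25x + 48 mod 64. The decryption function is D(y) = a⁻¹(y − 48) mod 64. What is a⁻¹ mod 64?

Run Euclid on (64, 25):
64 = 2×25 + 14
25 = 1×14 + 11
14 = 1×11 + 3
11 = 3×3 + 2
3 = 1×2 + 1
2 = 2×1 + 0
The gcd is 1. Working backward:
1 = 3 − 2
1 = −11 + 4·3
1 = 4·14 − 5·11
1 = −5·25 + 9·14
1 = 9·64 − 23·25
Hence 25⁻¹ ≡ -23 ≡ 41 (mod 64).

41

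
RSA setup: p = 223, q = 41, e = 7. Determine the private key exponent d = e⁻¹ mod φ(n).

6343

φ(n) = (p−1)(q−1) = 222·40 = 8880.
Need d with 7·d ≡ 1 (mod 8880). Apply the extended Euclidean algorithm:
8880 = 1268×7 + 4
7 = 1×4 + 3
4 = 1×3 + 1
3 = 3×1 + 0
Back-substitute:
1 = 4 − 3
1 = −7 + 2·4
1 = 2·8880 − 2537·7
So 7·(-2537) ≡ 1 (mod 8880), hence d ≡ -2537 ≡ 6343 (mod 8880).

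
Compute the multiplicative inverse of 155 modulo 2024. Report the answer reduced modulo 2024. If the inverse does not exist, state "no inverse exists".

gcd(2024, 155) by repeated division:
2024 = 13*155 + 9
155 = 17*9 + 2
9 = 4*2 + 1
2 = 2*1 + 0
Since gcd(155, 2024) = 1, back-substitute to write 1 as a combination:
1 = 9 − 4·2
1 = −4·155 + 69·9
1 = 69·2024 − 901·155
Hence 155⁻¹ ≡ -901 ≡ 1123 (mod 2024).

1123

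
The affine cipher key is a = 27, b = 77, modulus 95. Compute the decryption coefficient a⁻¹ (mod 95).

Apply the Euclidean algorithm to 95 and 27:
95 = 3·27 + 14
27 = 1·14 + 13
14 = 1·13 + 1
13 = 13·1 + 0
gcd = 1, so the inverse exists. Back-substitute:
1 = 14 − 13
1 = −27 + 2·14
1 = 2·95 − 7·27
So 27·(-7) ≡ 1 (mod 95), and -7 ≡ 88 (mod 95).

88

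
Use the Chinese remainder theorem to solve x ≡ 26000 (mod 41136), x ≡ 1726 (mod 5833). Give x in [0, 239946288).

69916064

Write x = 26000 + 41136·k. Then 41136·k ≡ 1726 − 26000 ≡ 4891 (mod 5833).
Need 41136⁻¹ mod 5833. Extended Euclid on (5833, 305):
5833 = 19·305 + 38
305 = 8·38 + 1
38 = 38·1 + 0
Back-substitute:
1 = 305 − 8·38
1 = −8·5833 + 153·305
41136⁻¹ ≡ 153 (mod 5833), so k ≡ 153·4891 ≡ 1699 (mod 5833).
x = 26000 + 41136·1699 = 69916064.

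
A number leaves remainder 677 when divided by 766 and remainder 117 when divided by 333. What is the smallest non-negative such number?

47403

Write x = 677 + 766·k. Then 766·k ≡ 117 − 677 ≡ 106 (mod 333).
Need 766⁻¹ mod 333. Extended Euclid on (333, 100):
333 = 3*100 + 33
100 = 3*33 + 1
33 = 33*1 + 0
Back-substitute:
1 = 100 − 3·33
1 = −3·333 + 10·100
766⁻¹ ≡ 10 (mod 333), so k ≡ 10·106 ≡ 61 (mod 333).
x = 677 + 766·61 = 47403.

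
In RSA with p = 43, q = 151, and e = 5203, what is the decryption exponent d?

φ(n) = (p−1)(q−1) = 42·150 = 6300.
Need d with 5203·d ≡ 1 (mod 6300). Apply the extended Euclidean algorithm:
6300 = 1×5203 + 1097
5203 = 4×1097 + 815
1097 = 1×815 + 282
815 = 2×282 + 251
282 = 1×251 + 31
251 = 8×31 + 3
31 = 10×3 + 1
3 = 3×1 + 0
Back-substitute:
1 = 31 − 10·3
1 = −10·251 + 81·31
1 = 81·282 − 91·251
1 = −91·815 + 263·282
1 = 263·1097 − 354·815
1 = −354·5203 + 1679·1097
1 = 1679·6300 − 2033·5203
So 5203·(-2033) ≡ 1 (mod 6300), hence d ≡ -2033 ≡ 4267 (mod 6300).

4267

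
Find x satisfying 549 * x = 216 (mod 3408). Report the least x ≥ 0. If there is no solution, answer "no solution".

168

First find gcd(549, 3408):
3408 = 6×549 + 114
549 = 4×114 + 93
114 = 1×93 + 21
93 = 4×21 + 9
21 = 2×9 + 3
9 = 3×3 + 0
gcd = 3 and 3 | 216, so solutions exist. Divide through by 3: 183x ≡ 72 (mod 1136).
Now find 183⁻¹ mod 1136:
1136 = 6·183 + 38
183 = 4·38 + 31
38 = 1·31 + 7
31 = 4·7 + 3
7 = 2·3 + 1
3 = 3·1 + 0
Back-substitute:
1 = 7 − 2·3
1 = −2·31 + 9·7
1 = 9·38 − 11·31
1 = −11·183 + 53·38
1 = 53·1136 − 329·183
So 183·(-329) ≡ 1 (mod 1136), i.e. 183⁻¹ ≡ 807.
Then x ≡ 807·72 ≡ 168 (mod 1136); the smallest non-negative solution is x = 168.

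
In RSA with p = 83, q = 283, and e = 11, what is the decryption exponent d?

10511

φ(n) = (p−1)(q−1) = 82·282 = 23124.
Need d with 11·d ≡ 1 (mod 23124). Apply the extended Euclidean algorithm:
23124 = 2102·11 + 2
11 = 5·2 + 1
2 = 2·1 + 0
Back-substitute:
1 = 11 − 5·2
1 = −5·23124 + 10511·11
So 11·10511 ≡ 1 (mod 23124), hence d = 10511.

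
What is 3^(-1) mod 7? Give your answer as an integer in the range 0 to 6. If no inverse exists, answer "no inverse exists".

Apply the Euclidean algorithm to 7 and 3:
7 = 2×3 + 1
3 = 3×1 + 0
gcd = 1, so the inverse exists. Back-substitute:
1 = 7 − 2·3
So 3·(-2) ≡ 1 (mod 7), and -2 ≡ 5 (mod 7).

5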